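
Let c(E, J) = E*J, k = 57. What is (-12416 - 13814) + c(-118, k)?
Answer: -32956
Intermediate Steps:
(-12416 - 13814) + c(-118, k) = (-12416 - 13814) - 118*57 = -26230 - 6726 = -32956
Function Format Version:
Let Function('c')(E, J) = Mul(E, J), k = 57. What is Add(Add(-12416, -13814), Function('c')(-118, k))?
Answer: -32956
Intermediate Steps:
Add(Add(-12416, -13814), Function('c')(-118, k)) = Add(Add(-12416, -13814), Mul(-118, 57)) = Add(-26230, -6726) = -32956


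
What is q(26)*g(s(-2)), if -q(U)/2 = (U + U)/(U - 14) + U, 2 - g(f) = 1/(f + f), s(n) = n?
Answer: -273/2 ≈ -136.50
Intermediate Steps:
g(f) = 2 - 1/(2*f) (g(f) = 2 - 1/(f + f) = 2 - 1/(2*f))
q(U) = -2*U - 4*U/(-14 + U) (q(U) = -2*((U + U)/(U - 14) + U) = -2*((2*U)/(-14 + U) + U) = -2*(2*U/(-14 + U) + U) = -2*(U + 2*U/(-14 + U)) = -2*U - 4*U/(-14 + U))
q(26)*g(s(-2)) = (2*26*(12 - 1*26)/(-14 + 26))*(2 - ½/(-2)) = (2*26*(12 - 26)/12)*(2 - ½*(-½)) = (2*26*(1/12)*(-14))*(2 + ¼) = -182/3*9/4 = -273/2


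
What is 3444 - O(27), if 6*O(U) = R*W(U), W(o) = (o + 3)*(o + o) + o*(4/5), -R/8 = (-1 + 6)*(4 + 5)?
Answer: 101940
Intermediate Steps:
R = -360 (R = -8*(-1 + 6)*(4 + 5) = -40*9 = -8*45 = -360)
W(o) = 4*o/5 + 2*o*(3 + o) (W(o) = (3 + o)*(2*o) + o*(4*(⅕)) = 2*o*(3 + o) + o*(⅘) = 2*o*(3 + o) + 4*o/5 = 4*o/5 + 2*o*(3 + o))
O(U) = -24*U*(17 + 5*U) (O(U) = (-144*U*(17 + 5*U))/6 = -24*U*(17 + 5*U))
3444 - O(27) = 3444 - (-24)*27*(17 + 5*27) = 3444 - (-24)*27*(17 + 135) = 3444 - (-24)*27*152 = 3444 - 1*(-98496) = 3444 + 98496 = 101940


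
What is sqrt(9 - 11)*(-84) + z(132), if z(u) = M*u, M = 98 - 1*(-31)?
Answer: 17028 - 84*I*sqrt(2) ≈ 17028.0 - 118.79*I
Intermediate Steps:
M = 129 (M = 98 + 31 = 129)
z(u) = 129*u
sqrt(9 - 11)*(-84) + z(132) = sqrt(9 - 11)*(-84) + 129*132 = sqrt(-2)*(-84) + 17028 = (I*sqrt(2))*(-84) + 17028 = -84*I*sqrt(2) + 17028 = 17028 - 84*I*sqrt(2)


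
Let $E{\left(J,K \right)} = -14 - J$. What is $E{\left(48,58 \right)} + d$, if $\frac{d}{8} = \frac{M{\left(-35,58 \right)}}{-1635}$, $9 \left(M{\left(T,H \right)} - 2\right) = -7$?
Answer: $- \frac{912418}{14715} \approx -62.006$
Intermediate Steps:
$M{\left(T,H \right)} = \frac{11}{9}$ ($M{\left(T,H \right)} = 2 + \frac{1}{9} \left(-7\right) = 2 - \frac{7}{9} = \frac{11}{9}$)
$d = - \frac{88}{14715}$ ($d = 8 \frac{11}{9 \left(-1635\right)} = 8 \cdot \frac{11}{9} \left(- \frac{1}{1635}\right) = 8 \left(- \frac{11}{14715}\right) = - \frac{88}{14715} \approx -0.0059803$)
$E{\left(48,58 \right)} + d = \left(-14 - 48\right) - \frac{88}{14715} = -62 - \frac{88}{14715} = - \frac{912418}{14715}$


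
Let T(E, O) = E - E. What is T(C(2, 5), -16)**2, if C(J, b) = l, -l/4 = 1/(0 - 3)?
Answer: 0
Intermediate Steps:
l = 4/3 (l = -4/(0 - 3) = -4/(-3) = -4*(-1/3) = 4/3 ≈ 1.3333)
C(J, b) = 4/3
T(E, O) = 0
T(C(2, 5), -16)**2 = 0**2 = 0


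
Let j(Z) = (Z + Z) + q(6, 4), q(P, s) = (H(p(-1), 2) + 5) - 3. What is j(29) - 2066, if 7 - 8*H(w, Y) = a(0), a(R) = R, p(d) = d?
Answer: -16041/8 ≈ -2005.1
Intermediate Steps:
H(w, Y) = 7/8 (H(w, Y) = 7/8 - ⅛*0 = 7/8 + 0 = 7/8)
q(P, s) = 23/8 (q(P, s) = (7/8 + 5) - 3 = 47/8 - 3 = 23/8)
j(Z) = 23/8 + 2*Z (j(Z) = (Z + Z) + 23/8 = 2*Z + 23/8 = 23/8 + 2*Z)
j(29) - 2066 = (23/8 + 2*29) - 2066 = (23/8 + 58) - 2066 = 487/8 - 2066 = -16041/8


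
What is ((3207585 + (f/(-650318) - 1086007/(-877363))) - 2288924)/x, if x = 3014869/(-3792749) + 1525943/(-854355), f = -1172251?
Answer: -1698455901068494228572794593635/4771798550419102372944068 ≈ -3.5594e+5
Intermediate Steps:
x = -8363287191802/3240354071895 (x = 3014869*(-1/3792749) + 1525943*(-1/854355) = -3014869/3792749 - 1525943/854355 = -8363287191802/3240354071895 ≈ -2.5810)
((3207585 + (f/(-650318) - 1086007/(-877363))) - 2288924)/x = ((3207585 + (-1172251/(-650318) - 1086007/(-877363))) - 2288924)/(-8363287191802/3240354071895) = ((3207585 + (-1172251*(-1/650318) - 1086007*(-1/877363))) - 2288924)*(-3240354071895/8363287191802) = ((3207585 + (1172251/650318 + 1086007/877363)) - 2288924)*(-3240354071895/8363287191802) = ((3207585 + 1734739554339/570564951434) - 2288924)*(-3240354071895/8363287191802) = (1830137314484981229/570564951434 - 2288924)*(-3240354071895/8363287191802) = (524157503588864213/570564951434)*(-3240354071895/8363287191802) = -1698455901068494228572794593635/4771798550419102372944068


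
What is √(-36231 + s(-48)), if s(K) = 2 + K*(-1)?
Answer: I*√36181 ≈ 190.21*I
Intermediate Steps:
s(K) = 2 - K
√(-36231 + s(-48)) = √(-36231 + (2 - 1*(-48))) = √(-36231 + (2 + 48)) = √(-36231 + 50) = √(-36181) = I*√36181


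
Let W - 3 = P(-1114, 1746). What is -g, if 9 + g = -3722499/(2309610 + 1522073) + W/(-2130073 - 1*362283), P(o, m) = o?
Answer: 95222798754163/9549918115148 ≈ 9.9711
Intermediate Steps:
W = -1111 (W = 3 - 1114 = -1111)
g = -95222798754163/9549918115148 (g = -9 + (-3722499/(2309610 + 1522073) - 1111/(-2130073 - 1*362283)) = -9 + (-3722499/3831683 - 1111/(-2130073 - 362283)) = -9 + (-3722499*1/3831683 - 1111/(-2492356)) = -9 + (-3722499/3831683 - 1111*(-1/2492356)) = -9 + (-3722499/3831683 + 1111/2492356) = -9 - 9273535717831/9549918115148 = -95222798754163/9549918115148 ≈ -9.9711)
-g = -1*(-95222798754163/9549918115148) = 95222798754163/9549918115148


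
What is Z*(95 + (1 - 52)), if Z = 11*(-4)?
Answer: -1936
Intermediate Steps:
Z = -44
Z*(95 + (1 - 52)) = -44*(95 + (1 - 52)) = -44*(95 - 51) = -44*44 = -1936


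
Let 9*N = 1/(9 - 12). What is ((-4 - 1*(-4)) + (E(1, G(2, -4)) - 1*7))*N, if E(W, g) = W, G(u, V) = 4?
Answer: 2/9 ≈ 0.22222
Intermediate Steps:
N = -1/27 (N = 1/(9*(9 - 12)) = (1/9)/(-3) = (1/9)*(-1/3) = -1/27 ≈ -0.037037)
((-4 - 1*(-4)) + (E(1, G(2, -4)) - 1*7))*N = ((-4 - 1*(-4)) + (1 - 1*7))*(-1/27) = ((-4 + 4) + (1 - 7))*(-1/27) = (0 - 6)*(-1/27) = -6*(-1/27) = 2/9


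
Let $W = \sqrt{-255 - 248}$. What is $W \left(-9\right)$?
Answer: $- 9 i \sqrt{503} \approx - 201.85 i$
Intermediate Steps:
$W = i \sqrt{503}$ ($W = \sqrt{-503} = i \sqrt{503} \approx 22.428 i$)
$W \left(-9\right) = i \sqrt{503} \left(-9\right) = - 9 i \sqrt{503}$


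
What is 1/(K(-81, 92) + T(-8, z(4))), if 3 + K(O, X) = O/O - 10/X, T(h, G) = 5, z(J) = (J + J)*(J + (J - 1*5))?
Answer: 46/133 ≈ 0.34586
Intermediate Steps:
z(J) = 2*J*(-5 + 2*J) (z(J) = (2*J)*(J + (J - 5)) = (2*J)*(J + (-5 + J)) = (2*J)*(-5 + 2*J) = 2*J*(-5 + 2*J))
K(O, X) = -2 - 10/X (K(O, X) = -3 + (O/O - 10/X) = -3 + (1 - 10/X) = -2 - 10/X)
1/(K(-81, 92) + T(-8, z(4))) = 1/((-2 - 10/92) + 5) = 1/((-2 - 10*1/92) + 5) = 1/((-2 - 5/46) + 5) = 1/(-97/46 + 5) = 1/(133/46) = 46/133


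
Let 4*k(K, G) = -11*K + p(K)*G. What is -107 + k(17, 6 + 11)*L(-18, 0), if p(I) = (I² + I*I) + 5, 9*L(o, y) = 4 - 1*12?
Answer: -20411/9 ≈ -2267.9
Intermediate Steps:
L(o, y) = -8/9 (L(o, y) = (4 - 1*12)/9 = (4 - 12)/9 = (⅑)*(-8) = -8/9)
p(I) = 5 + 2*I² (p(I) = (I² + I²) + 5 = 2*I² + 5 = 5 + 2*I²)
k(K, G) = -11*K/4 + G*(5 + 2*K²)/4 (k(K, G) = (-11*K + (5 + 2*K²)*G)/4 = (-11*K + G*(5 + 2*K²))/4 = -11*K/4 + G*(5 + 2*K²)/4)
-107 + k(17, 6 + 11)*L(-18, 0) = -107 + (-11/4*17 + (6 + 11)*(5 + 2*17²)/4)*(-8/9) = -107 + (-187/4 + (¼)*17*(5 + 2*289))*(-8/9) = -107 + (-187/4 + (¼)*17*(5 + 578))*(-8/9) = -107 + (-187/4 + (¼)*17*583)*(-8/9) = -107 + (-187/4 + 9911/4)*(-8/9) = -107 + 2431*(-8/9) = -107 - 19448/9 = -20411/9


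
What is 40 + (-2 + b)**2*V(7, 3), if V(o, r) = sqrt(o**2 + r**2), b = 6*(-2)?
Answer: 40 + 196*sqrt(58) ≈ 1532.7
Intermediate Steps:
b = -12
40 + (-2 + b)**2*V(7, 3) = 40 + (-2 - 12)**2*sqrt(7**2 + 3**2) = 40 + (-14)**2*sqrt(49 + 9) = 40 + 196*sqrt(58)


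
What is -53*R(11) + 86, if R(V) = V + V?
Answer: -1080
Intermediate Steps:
R(V) = 2*V
-53*R(11) + 86 = -106*11 + 86 = -53*22 + 86 = -1166 + 86 = -1080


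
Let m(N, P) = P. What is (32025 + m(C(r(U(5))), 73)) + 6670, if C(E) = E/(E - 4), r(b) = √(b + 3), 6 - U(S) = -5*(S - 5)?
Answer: 38768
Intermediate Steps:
U(S) = -19 + 5*S (U(S) = 6 - (-5)*(S - 5) = 6 - (-5)*(-5 + S) = 6 - (25 - 5*S) = 6 + (-25 + 5*S) = -19 + 5*S)
r(b) = √(3 + b)
C(E) = E/(-4 + E)
(32025 + m(C(r(U(5))), 73)) + 6670 = (32025 + 73) + 6670 = 32098 + 6670 = 38768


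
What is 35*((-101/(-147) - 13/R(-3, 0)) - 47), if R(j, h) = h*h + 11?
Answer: -383995/231 ≈ -1662.3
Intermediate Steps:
R(j, h) = 11 + h² (R(j, h) = h² + 11 = 11 + h²)
35*((-101/(-147) - 13/R(-3, 0)) - 47) = 35*((-101/(-147) - 13/(11 + 0²)) - 47) = 35*((-101*(-1/147) - 13/(11 + 0)) - 47) = 35*((101/147 - 13/11) - 47) = 35*(-800/1617 - 47) = 35*(-76799/1617) = -383995/231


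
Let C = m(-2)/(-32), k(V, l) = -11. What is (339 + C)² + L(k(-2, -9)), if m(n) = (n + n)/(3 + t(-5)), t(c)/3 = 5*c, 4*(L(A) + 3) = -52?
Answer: 38122330753/331776 ≈ 1.1490e+5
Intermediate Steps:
L(A) = -16 (L(A) = -3 + (¼)*(-52) = -3 - 13 = -16)
t(c) = 15*c (t(c) = 3*(5*c) = 15*c)
m(n) = -n/36 (m(n) = (n + n)/(3 + 15*(-5)) = (2*n)/(3 - 75) = (2*n)/(-72) = (2*n)*(-1/72) = -n/36)
C = -1/576 (C = -1/36*(-2)/(-32) = (1/18)*(-1/32) = -1/576 ≈ -0.0017361)
(339 + C)² + L(k(-2, -9)) = (339 - 1/576)² - 16 = (195263/576)² - 16 = 38127639169/331776 - 16 = 38122330753/331776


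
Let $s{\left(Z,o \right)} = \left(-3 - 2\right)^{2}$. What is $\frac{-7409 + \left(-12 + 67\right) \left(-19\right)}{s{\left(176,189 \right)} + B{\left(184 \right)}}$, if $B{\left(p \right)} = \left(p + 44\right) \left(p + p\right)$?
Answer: $- \frac{8454}{83929} \approx -0.10073$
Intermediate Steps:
$B{\left(p \right)} = 2 p \left(44 + p\right)$ ($B{\left(p \right)} = \left(44 + p\right) 2 p = 2 p \left(44 + p\right)$)
$s{\left(Z,o \right)} = 25$ ($s{\left(Z,o \right)} = \left(-5\right)^{2} = 25$)
$\frac{-7409 + \left(-12 + 67\right) \left(-19\right)}{s{\left(176,189 \right)} + B{\left(184 \right)}} = \frac{-7409 + \left(-12 + 67\right) \left(-19\right)}{25 + 2 \cdot 184 \left(44 + 184\right)} = \frac{-7409 + 55 \left(-19\right)}{25 + 2 \cdot 184 \cdot 228} = \frac{-7409 - 1045}{25 + 83904} = - \frac{8454}{83929}$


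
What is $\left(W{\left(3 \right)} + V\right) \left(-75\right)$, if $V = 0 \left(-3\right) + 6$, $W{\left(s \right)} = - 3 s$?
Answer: $225$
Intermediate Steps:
$V = 6$ ($V = 0 + 6 = 6$)
$\left(W{\left(3 \right)} + V\right) \left(-75\right) = \left(\left(-3\right) 3 + 6\right) \left(-75\right) = \left(-9 + 6\right) \left(-75\right) = \left(-3\right) \left(-75\right) = 225$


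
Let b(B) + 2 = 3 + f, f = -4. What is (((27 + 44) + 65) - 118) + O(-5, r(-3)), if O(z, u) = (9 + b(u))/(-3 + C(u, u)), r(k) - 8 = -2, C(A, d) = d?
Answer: 20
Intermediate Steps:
r(k) = 6 (r(k) = 8 - 2 = 6)
b(B) = -3 (b(B) = -2 + (3 - 4) = -2 - 1 = -3)
O(z, u) = 6/(-3 + u) (O(z, u) = (9 - 3)/(-3 + u) = 6/(-3 + u))
(((27 + 44) + 65) - 118) + O(-5, r(-3)) = (((27 + 44) + 65) - 118) + 6/(-3 + 6) = ((71 + 65) - 118) + 6/3 = (136 - 118) + 6*(⅓) = 18 + 2 = 20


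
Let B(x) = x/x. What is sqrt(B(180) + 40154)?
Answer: sqrt(40155) ≈ 200.39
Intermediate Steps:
B(x) = 1
sqrt(B(180) + 40154) = sqrt(1 + 40154) = sqrt(40155)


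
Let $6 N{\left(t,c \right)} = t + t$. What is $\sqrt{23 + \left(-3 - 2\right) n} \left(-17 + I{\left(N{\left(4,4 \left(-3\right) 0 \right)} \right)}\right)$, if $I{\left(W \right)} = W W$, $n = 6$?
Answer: $- \frac{137 i \sqrt{7}}{9} \approx - 40.274 i$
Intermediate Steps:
$N{\left(t,c \right)} = \frac{t}{3}$ ($N{\left(t,c \right)} = \frac{t + t}{6} = \frac{2 t}{6} = \frac{t}{3}$)
$I{\left(W \right)} = W^{2}$
$\sqrt{23 + \left(-3 - 2\right) n} \left(-17 + I{\left(N{\left(4,4 \left(-3\right) 0 \right)} \right)}\right) = \sqrt{23 + \left(-3 - 2\right) 6} \left(-17 + \left(\frac{1}{3} \cdot 4\right)^{2}\right) = \sqrt{23 - 30} \left(-17 + \left(\frac{4}{3}\right)^{2}\right) = \sqrt{23 - 30} \left(-17 + \frac{16}{9}\right) = \sqrt{-7} \left(- \frac{137}{9}\right) = i \sqrt{7} \left(- \frac{137}{9}\right) = - \frac{137 i \sqrt{7}}{9}$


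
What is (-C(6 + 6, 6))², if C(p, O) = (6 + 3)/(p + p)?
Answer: 9/64 ≈ 0.14063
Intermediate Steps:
C(p, O) = 9/(2*p) (C(p, O) = 9/((2*p)) = 9*(1/(2*p)) = 9/(2*p))
(-C(6 + 6, 6))² = (-9/(2*(6 + 6)))² = (-9/(2*12))² = (-1*3/8)² = (-3/8)² = 9/64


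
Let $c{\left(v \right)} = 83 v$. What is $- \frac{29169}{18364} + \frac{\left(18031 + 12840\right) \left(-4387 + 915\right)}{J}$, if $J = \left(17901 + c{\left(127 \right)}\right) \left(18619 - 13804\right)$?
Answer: $- \frac{2981485976819}{1257458647860} \approx -2.371$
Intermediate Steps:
$J = 136948230$ ($J = \left(17901 + 83 \cdot 127\right) \left(18619 - 13804\right) = \left(17901 + 10541\right) 4815 = 28442 \cdot 4815 = 136948230$)
$- \frac{29169}{18364} + \frac{\left(18031 + 12840\right) \left(-4387 + 915\right)}{J} = - \frac{29169}{18364} + \frac{\left(18031 + 12840\right) \left(-4387 + 915\right)}{136948230} = \left(-29169\right) \frac{1}{18364} + 30871 \left(-3472\right) \frac{1}{136948230} = - \frac{29169}{18364} - \frac{53592056}{68474115} = - \frac{2981485976819}{1257458647860}$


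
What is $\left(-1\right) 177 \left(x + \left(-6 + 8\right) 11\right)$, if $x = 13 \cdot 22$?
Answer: $-54516$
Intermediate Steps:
$x = 286$
$\left(-1\right) 177 \left(x + \left(-6 + 8\right) 11\right) = \left(-1\right) 177 \left(286 + \left(-6 + 8\right) 11\right) = - 177 \left(286 + 2 \cdot 11\right) = - 177 \left(286 + 22\right) = \left(-177\right) 308 = -54516$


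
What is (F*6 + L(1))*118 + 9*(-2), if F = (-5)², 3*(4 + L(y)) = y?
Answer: 51748/3 ≈ 17249.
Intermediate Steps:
L(y) = -4 + y/3
F = 25
(F*6 + L(1))*118 + 9*(-2) = (25*6 + (-4 + (⅓)*1))*118 + 9*(-2) = (150 + (-4 + ⅓))*118 - 18 = (150 - 11/3)*118 - 18 = (439/3)*118 - 18 = 51802/3 - 18 = 51748/3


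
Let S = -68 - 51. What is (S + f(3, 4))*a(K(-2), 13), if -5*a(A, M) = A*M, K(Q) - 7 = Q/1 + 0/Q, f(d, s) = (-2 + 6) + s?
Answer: 1443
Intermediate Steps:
S = -119
f(d, s) = 4 + s
K(Q) = 7 + Q (K(Q) = 7 + (Q/1 + 0/Q) = 7 + (Q*1 + 0) = 7 + (Q + 0) = 7 + Q)
a(A, M) = -A*M/5
(S + f(3, 4))*a(K(-2), 13) = (-119 + (4 + 4))*(-⅕*(7 - 2)*13) = (-119 + 8)*(-⅕*5*13) = -111*(-13) = 1443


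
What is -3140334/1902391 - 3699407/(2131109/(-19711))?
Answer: 138713778578452001/4054202581619 ≈ 34215.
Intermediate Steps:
-3140334/1902391 - 3699407/(2131109/(-19711)) = -3140334*1/1902391 - 3699407/(2131109*(-1/19711)) = -3140334/1902391 - 3699407/(-2131109/19711) = -3140334/1902391 - 3699407*(-19711/2131109) = -3140334/1902391 + 72919011377/2131109 = 138713778578452001/4054202581619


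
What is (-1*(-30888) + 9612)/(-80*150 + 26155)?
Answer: 8100/2831 ≈ 2.8612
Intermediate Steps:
(-1*(-30888) + 9612)/(-80*150 + 26155) = (30888 + 9612)/(-12000 + 26155) = 40500/14155 = 40500*(1/14155) = 8100/2831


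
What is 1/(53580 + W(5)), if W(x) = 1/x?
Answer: 5/267901 ≈ 1.8664e-5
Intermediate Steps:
1/(53580 + W(5)) = 1/(53580 + 1/5) = 1/(53580 + ⅕) = 1/(267901/5) = 5/267901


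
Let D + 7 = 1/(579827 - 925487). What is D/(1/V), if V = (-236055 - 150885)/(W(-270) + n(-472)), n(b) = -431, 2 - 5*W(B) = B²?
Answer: -78020679145/432380333 ≈ -180.44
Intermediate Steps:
W(B) = ⅖ - B²/5
D = -2419621/345660 (D = -7 + 1/(579827 - 925487) = -7 + 1/(-345660) = -7 - 1/345660 = -2419621/345660 ≈ -7.0000)
V = 1934700/75053 (V = (-236055 - 150885)/((⅖ - ⅕*(-270)²) - 431) = -386940/((⅖ - ⅕*72900) - 431) = -386940/((⅖ - 14580) - 431) = -386940/(-72898/5 - 431) = -386940/(-75053/5) = -386940*(-5/75053) = 1934700/75053 ≈ 25.778)
D/(1/V) = -2419621/(345660*(1/(1934700/75053))) = -2419621/(345660*75053/1934700) = -2419621/345660*1934700/75053 = -78020679145/432380333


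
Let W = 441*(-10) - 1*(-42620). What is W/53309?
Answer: 38210/53309 ≈ 0.71676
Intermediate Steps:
W = 38210 (W = -4410 + 42620 = 38210)
W/53309 = 38210/53309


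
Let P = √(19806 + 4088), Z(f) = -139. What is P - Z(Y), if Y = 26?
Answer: 139 + √23894 ≈ 293.58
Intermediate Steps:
P = √23894 ≈ 154.58
P - Z(Y) = √23894 - 1*(-139) = √23894 + 139 = 139 + √23894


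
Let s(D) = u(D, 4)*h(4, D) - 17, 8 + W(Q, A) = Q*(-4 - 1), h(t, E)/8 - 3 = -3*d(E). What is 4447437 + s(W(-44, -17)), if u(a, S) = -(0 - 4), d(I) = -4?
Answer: 4447900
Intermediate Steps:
h(t, E) = 120 (h(t, E) = 24 + 8*(-3*(-4)) = 24 + 8*12 = 24 + 96 = 120)
u(a, S) = 4 (u(a, S) = -1*(-4) = 4)
W(Q, A) = -8 - 5*Q (W(Q, A) = -8 + Q*(-4 - 1) = -8 + Q*(-5) = -8 - 5*Q)
s(D) = 463 (s(D) = 4*120 - 17 = 480 - 17 = 463)
4447437 + s(W(-44, -17)) = 4447437 + 463 = 4447900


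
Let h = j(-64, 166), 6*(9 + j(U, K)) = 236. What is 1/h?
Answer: 3/91 ≈ 0.032967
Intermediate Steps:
j(U, K) = 91/3 (j(U, K) = -9 + (1/6)*236 = -9 + 118/3 = 91/3)
h = 91/3 ≈ 30.333
1/h = 1/(91/3) = 3/91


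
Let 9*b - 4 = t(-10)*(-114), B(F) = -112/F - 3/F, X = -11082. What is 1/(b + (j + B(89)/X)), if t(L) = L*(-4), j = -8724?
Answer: -2958894/27311248807 ≈ -0.00010834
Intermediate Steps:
B(F) = -115/F
t(L) = -4*L
b = -4556/9 (b = 4/9 + (-4*(-10)*(-114))/9 = 4/9 + (40*(-114))/9 = 4/9 + (⅑)*(-4560) = 4/9 - 1520/3 = -4556/9 ≈ -506.22)
1/(b + (j + B(89)/X)) = 1/(-4556/9 + (-8724 - 115/89/(-11082))) = 1/(-4556/9 + (-8724 - 115*1/89*(-1/11082))) = 1/(-4556/9 + (-8724 - 115/89*(-1/11082))) = 1/(-4556/9 + (-8724 + 115/986298)) = 1/(-4556/9 - 8604463637/986298) = 1/(-27311248807/2958894) = -2958894/27311248807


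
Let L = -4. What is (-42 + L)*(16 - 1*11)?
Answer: -230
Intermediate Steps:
(-42 + L)*(16 - 1*11) = (-42 - 4)*(16 - 1*11) = -46*(16 - 11) = -46*5 = -230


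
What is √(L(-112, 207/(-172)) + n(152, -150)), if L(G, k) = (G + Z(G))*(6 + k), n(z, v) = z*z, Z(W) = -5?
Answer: √166726609/86 ≈ 150.14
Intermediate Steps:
n(z, v) = z²
L(G, k) = (-5 + G)*(6 + k) (L(G, k) = (G - 5)*(6 + k) = (-5 + G)*(6 + k))
√(L(-112, 207/(-172)) + n(152, -150)) = √((-30 - 1035/(-172) + 6*(-112) - 23184/(-172)) + 152²) = √((-30 - 1035*(-1)/172 - 672 - 23184*(-1)/172) + 23104) = √((-30 - 5*(-207/172) - 672 - 112*(-207/172)) + 23104) = √((-30 + 1035/172 - 672 + 5796/43) + 23104) = √(-96525/172 + 23104) = √(3877363/172) = √166726609/86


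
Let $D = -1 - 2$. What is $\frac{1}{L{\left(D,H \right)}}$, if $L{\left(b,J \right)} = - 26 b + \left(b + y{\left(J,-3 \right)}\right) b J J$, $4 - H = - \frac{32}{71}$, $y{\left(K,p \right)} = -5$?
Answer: $\frac{5041}{2789742} \approx 0.001807$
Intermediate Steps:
$H = \frac{316}{71}$ ($H = 4 - - \frac{32}{71} = 4 + \frac{32}{71} = \frac{316}{71} \approx 4.4507$)
$D = -3$ ($D = -1 - 2 = -3$)
$L{\left(b,J \right)} = - 26 b + b J^{2} \left(-5 + b\right)$ ($L{\left(b,J \right)} = - 26 b + \left(b - 5\right) b J J = - 26 b + \left(-5 + b\right) J b J = - 26 b + J b \left(-5 + b\right) J = - 26 b + b J^{2} \left(-5 + b\right)$)
$\frac{1}{L{\left(D,H \right)}} = \frac{1}{\left(-3\right) \left(-26 - 5 \left(\frac{316}{71}\right)^{2} - 3 \left(\frac{316}{71}\right)^{2}\right)} = \frac{1}{\left(-3\right) \left(-26 - \frac{499280}{5041} - \frac{299568}{5041}\right)} = \frac{1}{\left(-3\right) \left(- \frac{929914}{5041}\right)} = \frac{1}{\frac{2789742}{5041}} = \frac{5041}{2789742}$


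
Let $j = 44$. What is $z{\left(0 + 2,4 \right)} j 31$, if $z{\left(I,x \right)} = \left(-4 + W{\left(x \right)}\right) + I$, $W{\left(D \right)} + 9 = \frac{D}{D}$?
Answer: $-13640$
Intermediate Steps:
$W{\left(D \right)} = -8$ ($W{\left(D \right)} = -9 + \frac{D}{D} = -9 + 1 = -8$)
$z{\left(I,x \right)} = -12 + I$ ($z{\left(I,x \right)} = \left(-4 - 8\right) + I = -12 + I$)
$z{\left(0 + 2,4 \right)} j 31 = \left(-12 + \left(0 + 2\right)\right) 44 \cdot 31 = \left(-12 + 2\right) 44 \cdot 31 = \left(-10\right) 44 \cdot 31 = \left(-440\right) 31 = -13640$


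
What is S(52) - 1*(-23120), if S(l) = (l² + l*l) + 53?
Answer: 28581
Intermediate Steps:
S(l) = 53 + 2*l² (S(l) = (l² + l²) + 53 = 2*l² + 53 = 53 + 2*l²)
S(52) - 1*(-23120) = (53 + 2*52²) - 1*(-23120) = (53 + 2*2704) + 23120 = (53 + 5408) + 23120 = 5461 + 23120 = 28581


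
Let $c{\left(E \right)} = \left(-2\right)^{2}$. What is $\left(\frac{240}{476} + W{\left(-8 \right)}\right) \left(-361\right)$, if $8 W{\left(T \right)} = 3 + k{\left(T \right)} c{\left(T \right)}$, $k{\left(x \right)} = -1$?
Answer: $- \frac{130321}{952} \approx -136.89$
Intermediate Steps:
$c{\left(E \right)} = 4$
$W{\left(T \right)} = - \frac{1}{8}$ ($W{\left(T \right)} = \frac{3 - 4}{8} = \frac{1}{8} \left(-1\right) = - \frac{1}{8}$)
$\left(\frac{240}{476} + W{\left(-8 \right)}\right) \left(-361\right) = \left(\frac{240}{476} - \frac{1}{8}\right) \left(-361\right) = \left(240 \cdot \frac{1}{476} - \frac{1}{8}\right) \left(-361\right) = \left(\frac{60}{119} - \frac{1}{8}\right) \left(-361\right) = \frac{361}{952} \left(-361\right) = - \frac{130321}{952}$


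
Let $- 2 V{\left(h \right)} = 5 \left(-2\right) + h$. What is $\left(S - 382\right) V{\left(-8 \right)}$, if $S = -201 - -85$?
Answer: $-4482$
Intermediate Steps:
$V{\left(h \right)} = 5 - \frac{h}{2}$ ($V{\left(h \right)} = - \frac{5 \left(-2\right) + h}{2} = - \frac{-10 + h}{2} = 5 - \frac{h}{2}$)
$S = -116$ ($S = -201 + 85 = -116$)
$\left(S - 382\right) V{\left(-8 \right)} = \left(-116 - 382\right) \left(5 - -4\right) = - 498 \left(5 + 4\right) = \left(-498\right) 9 = -4482$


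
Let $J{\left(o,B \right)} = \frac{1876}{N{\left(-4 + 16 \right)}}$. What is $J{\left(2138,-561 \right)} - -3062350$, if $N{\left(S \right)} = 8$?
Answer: $\frac{6125169}{2} \approx 3.0626 \cdot 10^{6}$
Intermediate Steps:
$J{\left(o,B \right)} = \frac{469}{2}$ ($J{\left(o,B \right)} = \frac{1876}{8} = 1876 \cdot \frac{1}{8} = \frac{469}{2}$)
$J{\left(2138,-561 \right)} - -3062350 = \frac{469}{2} - -3062350 = \frac{469}{2} + 3062350 = \frac{6125169}{2}$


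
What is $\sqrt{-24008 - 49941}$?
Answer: $i \sqrt{73949} \approx 271.94 i$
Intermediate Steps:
$\sqrt{-24008 - 49941} = \sqrt{-73949} = i \sqrt{73949}$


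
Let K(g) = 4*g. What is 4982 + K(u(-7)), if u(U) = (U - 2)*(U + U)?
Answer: 5486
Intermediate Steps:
u(U) = 2*U*(-2 + U) (u(U) = (-2 + U)*(2*U) = 2*U*(-2 + U))
4982 + K(u(-7)) = 4982 + 4*(2*(-7)*(-2 - 7)) = 4982 + 4*(2*(-7)*(-9)) = 4982 + 4*126 = 4982 + 504 = 5486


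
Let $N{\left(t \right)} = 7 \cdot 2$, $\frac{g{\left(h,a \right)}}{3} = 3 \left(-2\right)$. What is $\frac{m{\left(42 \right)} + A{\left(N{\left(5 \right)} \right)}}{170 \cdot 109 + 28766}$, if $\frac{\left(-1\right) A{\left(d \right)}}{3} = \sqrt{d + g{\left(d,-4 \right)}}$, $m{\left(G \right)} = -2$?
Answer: $- \frac{1}{23648} - \frac{3 i}{23648} \approx -4.2287 \cdot 10^{-5} - 0.00012686 i$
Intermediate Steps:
$g{\left(h,a \right)} = -18$ ($g{\left(h,a \right)} = 3 \cdot 3 \left(-2\right) = 3 \left(-6\right) = -18$)
$N{\left(t \right)} = 14$
$A{\left(d \right)} = - 3 \sqrt{-18 + d}$ ($A{\left(d \right)} = - 3 \sqrt{d - 18} = - 3 \sqrt{-18 + d}$)
$\frac{m{\left(42 \right)} + A{\left(N{\left(5 \right)} \right)}}{170 \cdot 109 + 28766} = \frac{-2 - 3 \sqrt{-18 + 14}}{170 \cdot 109 + 28766} = \frac{-2 - 3 \sqrt{-4}}{18530 + 28766} = \frac{-2 - 3 \cdot 2 i}{47296} = \left(-2 - 6 i\right) \frac{1}{47296} = - \frac{1}{23648} - \frac{3 i}{23648}$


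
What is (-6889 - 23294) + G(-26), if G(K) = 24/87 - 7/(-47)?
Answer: -41138850/1363 ≈ -30183.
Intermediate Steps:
G(K) = 579/1363 (G(K) = 24*(1/87) - 7*(-1/47) = 8/29 + 7/47 = 579/1363)
(-6889 - 23294) + G(-26) = (-6889 - 23294) + 579/1363 = -30183 + 579/1363 = -41138850/1363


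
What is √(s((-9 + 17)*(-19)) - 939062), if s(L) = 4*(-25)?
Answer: I*√939162 ≈ 969.1*I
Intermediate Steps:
s(L) = -100
√(s((-9 + 17)*(-19)) - 939062) = √(-100 - 939062) = √(-939162) = I*√939162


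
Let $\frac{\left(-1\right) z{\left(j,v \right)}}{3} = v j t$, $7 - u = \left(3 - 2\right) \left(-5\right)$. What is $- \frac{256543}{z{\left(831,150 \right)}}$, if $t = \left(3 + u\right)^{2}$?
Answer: $\frac{256543}{84138750} \approx 0.003049$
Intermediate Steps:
$u = 12$ ($u = 7 - \left(3 - 2\right) \left(-5\right) = 7 - 1 \left(-5\right) = 7 - -5 = 7 + 5 = 12$)
$t = 225$ ($t = \left(3 + 12\right)^{2} = 15^{2} = 225$)
$z{\left(j,v \right)} = - 675 j v$ ($z{\left(j,v \right)} = - 3 v j 225 = - 3 j v 225 = - 3 \cdot 225 j v = - 675 j v$)
$- \frac{256543}{z{\left(831,150 \right)}} = - \frac{256543}{\left(-675\right) 831 \cdot 150} = - \frac{256543}{-84138750} = \left(-256543\right) \left(- \frac{1}{84138750}\right) = \frac{256543}{84138750}$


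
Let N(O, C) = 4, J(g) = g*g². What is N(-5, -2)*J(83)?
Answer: 2287148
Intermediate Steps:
J(g) = g³
N(-5, -2)*J(83) = 4*83³ = 4*571787 = 2287148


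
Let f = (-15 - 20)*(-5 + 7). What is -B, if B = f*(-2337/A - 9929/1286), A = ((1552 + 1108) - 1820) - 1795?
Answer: -45337691/122813 ≈ -369.16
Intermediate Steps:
f = -70 (f = -35*2 = -70)
A = -955 (A = (2660 - 1820) - 1795 = 840 - 1795 = -955)
B = 45337691/122813 (B = -70*(-2337/(-955) - 9929/1286) = -70*(-2337*(-1/955) - 9929*1/1286) = -70*(2337/955 - 9929/1286) = -70*(-6476813/1228130) = 45337691/122813 ≈ 369.16)
-B = -1*45337691/122813 = -45337691/122813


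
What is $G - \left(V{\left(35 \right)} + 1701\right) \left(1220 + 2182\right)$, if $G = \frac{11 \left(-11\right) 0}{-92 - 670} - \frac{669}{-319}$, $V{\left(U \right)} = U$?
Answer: $- \frac{1883972499}{319} \approx -5.9059 \cdot 10^{6}$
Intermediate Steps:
$G = \frac{669}{319}$ ($G = \frac{\left(-121\right) 0}{-762} - - \frac{669}{319} = 0 \left(- \frac{1}{762}\right) + \frac{669}{319} = 0 + \frac{669}{319} = \frac{669}{319} \approx 2.0972$)
$G - \left(V{\left(35 \right)} + 1701\right) \left(1220 + 2182\right) = \frac{669}{319} - \left(35 + 1701\right) \left(1220 + 2182\right) = \frac{669}{319} - 1736 \cdot 3402 = \frac{669}{319} - 5905872 = - \frac{1883972499}{319}$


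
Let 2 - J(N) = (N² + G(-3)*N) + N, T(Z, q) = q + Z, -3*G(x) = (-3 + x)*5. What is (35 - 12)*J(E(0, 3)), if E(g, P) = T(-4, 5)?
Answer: -230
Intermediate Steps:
G(x) = 5 - 5*x/3 (G(x) = -(-3 + x)*5/3 = -(-15 + 5*x)/3 = 5 - 5*x/3)
T(Z, q) = Z + q
E(g, P) = 1 (E(g, P) = -4 + 5 = 1)
J(N) = 2 - N² - 11*N (J(N) = 2 - ((N² + (5 - 5/3*(-3))*N) + N) = 2 - ((N² + (5 + 5)*N) + N) = 2 - ((N² + 10*N) + N) = 2 - (N² + 11*N) = 2 + (-N² - 11*N) = 2 - N² - 11*N)
(35 - 12)*J(E(0, 3)) = (35 - 12)*(2 - 1*1² - 11*1) = 23*(2 - 1*1 - 11) = 23*(2 - 1 - 11) = 23*(-10) = -230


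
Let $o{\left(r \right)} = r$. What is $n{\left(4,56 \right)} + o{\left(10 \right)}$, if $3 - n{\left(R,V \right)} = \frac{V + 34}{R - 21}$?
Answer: $\frac{311}{17} \approx 18.294$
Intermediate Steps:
$n{\left(R,V \right)} = 3 - \frac{34 + V}{-21 + R}$ ($n{\left(R,V \right)} = 3 - \frac{V + 34}{R - 21} = 3 - \frac{34 + V}{-21 + R}$)
$n{\left(4,56 \right)} + o{\left(10 \right)} = \frac{-97 - 56 + 3 \cdot 4}{-21 + 4} + 10 = \frac{-97 - 56 + 12}{-17} + 10 = \left(- \frac{1}{17}\right) \left(-141\right) + 10 = \frac{141}{17} + 10 = \frac{311}{17}$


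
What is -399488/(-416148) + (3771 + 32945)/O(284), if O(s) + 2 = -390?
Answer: -945168167/10195626 ≈ -92.703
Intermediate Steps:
O(s) = -392 (O(s) = -2 - 390 = -392)
-399488/(-416148) + (3771 + 32945)/O(284) = -399488/(-416148) + (3771 + 32945)/(-392) = -399488*(-1/416148) + 36716*(-1/392) = 99872/104037 - 9179/98 = -945168167/10195626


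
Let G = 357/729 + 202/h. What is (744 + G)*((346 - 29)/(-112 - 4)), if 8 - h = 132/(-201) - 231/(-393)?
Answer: -155484106063/73937124 ≈ -2102.9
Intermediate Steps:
h = 70821/8777 (h = 8 - (132/(-201) - 231/(-393)) = 8 - (132*(-1/201) - 231*(-1/393)) = 8 - (-44/67 + 77/131) = 8 - 1*(-605/8777) = 8 + 605/8777 = 70821/8777 ≈ 8.0689)
G = 16268723/637389 (G = 357/729 + 202/(70821/8777) = 357*(1/729) + 202*(8777/70821) = 119/243 + 1772954/70821 = 16268723/637389 ≈ 25.524)
(744 + G)*((346 - 29)/(-112 - 4)) = (744 + 16268723/637389)*((346 - 29)/(-112 - 4)) = 490486139*(317/(-116))/637389 = 490486139*(317*(-1/116))/637389 = (490486139/637389)*(-317/116) = -155484106063/73937124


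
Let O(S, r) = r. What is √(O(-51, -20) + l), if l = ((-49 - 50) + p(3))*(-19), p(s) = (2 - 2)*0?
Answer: √1861 ≈ 43.139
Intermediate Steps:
p(s) = 0 (p(s) = 0*0 = 0)
l = 1881 (l = ((-49 - 50) + 0)*(-19) = (-99 + 0)*(-19) = -99*(-19) = 1881)
√(O(-51, -20) + l) = √(-20 + 1881) = √1861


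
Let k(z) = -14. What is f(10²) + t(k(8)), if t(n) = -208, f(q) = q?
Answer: -108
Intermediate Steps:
f(10²) + t(k(8)) = 10² - 208 = 100 - 208 = -108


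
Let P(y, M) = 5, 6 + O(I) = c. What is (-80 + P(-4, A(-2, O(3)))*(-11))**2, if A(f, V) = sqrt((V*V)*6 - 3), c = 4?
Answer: 18225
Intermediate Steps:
O(I) = -2 (O(I) = -6 + 4 = -2)
A(f, V) = sqrt(-3 + 6*V**2) (A(f, V) = sqrt(V**2*6 - 3) = sqrt(6*V**2 - 3) = sqrt(-3 + 6*V**2))
(-80 + P(-4, A(-2, O(3)))*(-11))**2 = (-80 + 5*(-11))**2 = (-80 - 55)**2 = (-135)**2 = 18225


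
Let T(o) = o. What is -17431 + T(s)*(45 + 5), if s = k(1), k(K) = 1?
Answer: -17381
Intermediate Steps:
s = 1
-17431 + T(s)*(45 + 5) = -17431 + 1*(45 + 5) = -17431 + 1*50 = -17431 + 50 = -17381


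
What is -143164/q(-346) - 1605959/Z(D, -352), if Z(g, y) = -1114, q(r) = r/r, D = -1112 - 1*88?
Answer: -157878737/1114 ≈ -1.4172e+5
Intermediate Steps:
D = -1200 (D = -1112 - 88 = -1200)
q(r) = 1
-143164/q(-346) - 1605959/Z(D, -352) = -143164/1 - 1605959/(-1114) = -143164*1 - 1605959*(-1/1114) = -143164 + 1605959/1114 = -157878737/1114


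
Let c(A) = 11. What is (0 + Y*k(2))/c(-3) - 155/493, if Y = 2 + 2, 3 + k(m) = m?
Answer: -3677/5423 ≈ -0.67804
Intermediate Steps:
k(m) = -3 + m
Y = 4
(0 + Y*k(2))/c(-3) - 155/493 = (0 + 4*(-3 + 2))/11 - 155/493 = (0 + 4*(-1))*(1/11) - 155*1/493 = (0 - 4)*(1/11) - 155/493 = -4*1/11 - 155/493 = -4/11 - 155/493 = -3677/5423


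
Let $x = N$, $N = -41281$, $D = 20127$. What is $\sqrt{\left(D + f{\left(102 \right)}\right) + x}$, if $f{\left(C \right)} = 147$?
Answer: $i \sqrt{21007} \approx 144.94 i$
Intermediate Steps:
$x = -41281$
$\sqrt{\left(D + f{\left(102 \right)}\right) + x} = \sqrt{\left(20127 + 147\right) - 41281} = \sqrt{20274 - 41281} = \sqrt{-21007} = i \sqrt{21007}$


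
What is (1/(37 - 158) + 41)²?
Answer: 24601600/14641 ≈ 1680.3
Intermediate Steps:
(1/(37 - 158) + 41)² = (1/(-121) + 41)² = (-1/121 + 41)² = (4960/121)² = 24601600/14641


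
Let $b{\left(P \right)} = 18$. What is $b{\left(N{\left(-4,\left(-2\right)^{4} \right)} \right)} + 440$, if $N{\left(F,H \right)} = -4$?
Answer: $458$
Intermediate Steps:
$b{\left(N{\left(-4,\left(-2\right)^{4} \right)} \right)} + 440 = 18 + 440 = 458$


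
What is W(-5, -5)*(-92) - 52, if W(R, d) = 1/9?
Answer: -560/9 ≈ -62.222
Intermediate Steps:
W(R, d) = ⅑
W(-5, -5)*(-92) - 52 = (⅑)*(-92) - 52 = -92/9 - 52 = -560/9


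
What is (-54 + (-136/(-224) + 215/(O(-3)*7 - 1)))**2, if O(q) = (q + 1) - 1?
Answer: 378497025/94864 ≈ 3989.9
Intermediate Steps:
O(q) = q (O(q) = (1 + q) - 1 = q)
(-54 + (-136/(-224) + 215/(O(-3)*7 - 1)))**2 = (-54 + (-136/(-224) + 215/(-3*7 - 1)))**2 = (-54 + (-136*(-1/224) + 215/(-21 - 1)))**2 = (-54 + (17/28 + 215/(-22)))**2 = (-54 + (17/28 + 215*(-1/22)))**2 = (-54 + (17/28 - 215/22))**2 = (-54 - 2823/308)**2 = (-19455/308)**2 = 378497025/94864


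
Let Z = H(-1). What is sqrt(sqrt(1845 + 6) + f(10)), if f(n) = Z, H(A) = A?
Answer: sqrt(-1 + sqrt(1851)) ≈ 6.4825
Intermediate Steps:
Z = -1
f(n) = -1
sqrt(sqrt(1845 + 6) + f(10)) = sqrt(sqrt(1845 + 6) - 1) = sqrt(sqrt(1851) - 1) = sqrt(-1 + sqrt(1851))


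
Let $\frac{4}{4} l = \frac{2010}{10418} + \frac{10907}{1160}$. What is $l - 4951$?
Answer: $- \frac{29858140077}{6042440} \approx -4941.4$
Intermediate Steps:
$l = \frac{57980363}{6042440}$ ($l = \frac{2010}{10418} + \frac{10907}{1160} = 2010 \cdot \frac{1}{10418} + 10907 \cdot \frac{1}{1160} = \frac{1005}{5209} + \frac{10907}{1160} = \frac{57980363}{6042440} \approx 9.5955$)
$l - 4951 = \frac{57980363}{6042440} - 4951 = - \frac{29858140077}{6042440}$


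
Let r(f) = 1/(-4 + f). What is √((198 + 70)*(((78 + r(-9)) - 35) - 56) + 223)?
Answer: I*√554593/13 ≈ 57.285*I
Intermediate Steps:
√((198 + 70)*(((78 + r(-9)) - 35) - 56) + 223) = √((198 + 70)*(((78 + 1/(-4 - 9)) - 35) - 56) + 223) = √(268*(((78 + 1/(-13)) - 35) - 56) + 223) = √(268*(((78 - 1/13) - 35) - 56) + 223) = √(268*((1013/13 - 35) - 56) + 223) = √(268*(558/13 - 56) + 223) = √(268*(-170/13) + 223) = √(-45560/13 + 223) = √(-42661/13) = I*√554593/13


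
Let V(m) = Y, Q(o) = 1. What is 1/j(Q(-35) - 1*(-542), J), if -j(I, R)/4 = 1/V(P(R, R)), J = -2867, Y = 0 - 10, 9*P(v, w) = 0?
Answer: 5/2 ≈ 2.5000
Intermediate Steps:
P(v, w) = 0 (P(v, w) = (⅑)*0 = 0)
Y = -10
V(m) = -10
j(I, R) = ⅖ (j(I, R) = -4/(-10) = -4*(-⅒) = ⅖)
1/j(Q(-35) - 1*(-542), J) = 1/(⅖) = 5/2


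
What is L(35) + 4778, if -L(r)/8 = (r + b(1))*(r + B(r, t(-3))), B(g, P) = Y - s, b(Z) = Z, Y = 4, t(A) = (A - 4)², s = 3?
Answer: -5590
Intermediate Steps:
t(A) = (-4 + A)²
B(g, P) = 1 (B(g, P) = 4 - 1*3 = 4 - 3 = 1)
L(r) = -8*(1 + r)² (L(r) = -8*(r + 1)*(r + 1) = -8*(1 + r)*(1 + r) = -8*(1 + r)²)
L(35) + 4778 = (-8 - 16*35 - 8*35²) + 4778 = (-8 - 560 - 8*1225) + 4778 = (-8 - 560 - 9800) + 4778 = -10368 + 4778 = -5590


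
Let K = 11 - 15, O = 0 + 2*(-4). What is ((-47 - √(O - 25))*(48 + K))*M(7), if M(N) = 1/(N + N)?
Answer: -1034/7 - 22*I*√33/7 ≈ -147.71 - 18.054*I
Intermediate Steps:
O = -8 (O = 0 - 8 = -8)
M(N) = 1/(2*N)
K = -4
((-47 - √(O - 25))*(48 + K))*M(7) = ((-47 - √(-8 - 25))*(48 - 4))*((½)/7) = ((-47 - √(-33))*44)*((½)*(⅐)) = ((-47 - I*√33)*44)*(1/14) = (-2068 - 44*I*√33)*(1/14) = -1034/7 - 22*I*√33/7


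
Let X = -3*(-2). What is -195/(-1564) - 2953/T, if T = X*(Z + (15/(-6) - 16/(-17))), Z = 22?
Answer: -78107789/3260940 ≈ -23.953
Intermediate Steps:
X = 6
T = 2085/17 (T = 6*(22 + (15/(-6) - 16/(-17))) = 6*(22 + (15*(-⅙) - 16*(-1/17))) = 6*(22 + (-5/2 + 16/17)) = 6*(22 - 53/34) = 6*(695/34) = 2085/17 ≈ 122.65)
-195/(-1564) - 2953/T = -195/(-1564) - 2953/2085/17 = -195*(-1/1564) - 2953*17/2085 = 195/1564 - 50201/2085 = -78107789/3260940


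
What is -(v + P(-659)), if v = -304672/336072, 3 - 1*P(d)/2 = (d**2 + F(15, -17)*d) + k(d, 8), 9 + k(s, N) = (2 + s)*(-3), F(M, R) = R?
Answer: 37593304058/42009 ≈ 8.9489e+5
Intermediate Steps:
k(s, N) = -15 - 3*s (k(s, N) = -9 + (2 + s)*(-3) = -9 + (-6 - 3*s) = -15 - 3*s)
P(d) = 36 - 2*d**2 + 40*d (P(d) = 6 - 2*((d**2 - 17*d) + (-15 - 3*d)) = 6 - 2*(-15 + d**2 - 20*d) = 6 + (30 - 2*d**2 + 40*d) = 36 - 2*d**2 + 40*d)
v = -38084/42009 (v = -304672*1/336072 = -38084/42009 ≈ -0.90657)
-(v + P(-659)) = -(-38084/42009 + (36 - 2*(-659)**2 + 40*(-659))) = -(-38084/42009 + (36 - 2*434281 - 26360)) = -(-38084/42009 + (36 - 868562 - 26360)) = -(-38084/42009 - 894886) = -1*(-37593304058/42009) = 37593304058/42009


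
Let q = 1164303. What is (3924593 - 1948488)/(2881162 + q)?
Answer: 395221/809093 ≈ 0.48847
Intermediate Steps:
(3924593 - 1948488)/(2881162 + q) = (3924593 - 1948488)/(2881162 + 1164303) = 1976105/4045465 = 1976105*(1/4045465) = 395221/809093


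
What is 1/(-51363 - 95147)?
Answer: -1/146510 ≈ -6.8255e-6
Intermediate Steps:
1/(-51363 - 95147) = 1/(-146510) = -1/146510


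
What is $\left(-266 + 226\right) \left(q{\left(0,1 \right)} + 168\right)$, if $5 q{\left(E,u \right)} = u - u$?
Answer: $-6720$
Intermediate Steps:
$q{\left(E,u \right)} = 0$ ($q{\left(E,u \right)} = \frac{u - u}{5} = \frac{1}{5} \cdot 0 = 0$)
$\left(-266 + 226\right) \left(q{\left(0,1 \right)} + 168\right) = \left(-266 + 226\right) \left(0 + 168\right) = \left(-40\right) 168 = -6720$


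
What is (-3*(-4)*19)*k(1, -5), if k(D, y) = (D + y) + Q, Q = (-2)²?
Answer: 0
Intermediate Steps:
Q = 4
k(D, y) = 4 + D + y (k(D, y) = (D + y) + 4 = 4 + D + y)
(-3*(-4)*19)*k(1, -5) = (-3*(-4)*19)*(4 + 1 - 5) = (12*19)*0 = 228*0 = 0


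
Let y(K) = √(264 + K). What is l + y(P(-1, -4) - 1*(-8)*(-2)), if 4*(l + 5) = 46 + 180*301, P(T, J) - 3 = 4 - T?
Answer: 27135/2 ≈ 13568.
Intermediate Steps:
P(T, J) = 7 - T (P(T, J) = 3 + (4 - T) = 7 - T)
l = 27103/2 (l = -5 + (46 + 180*301)/4 = -5 + (46 + 54180)/4 = -5 + (¼)*54226 = -5 + 27113/2 = 27103/2 ≈ 13552.)
l + y(P(-1, -4) - 1*(-8)*(-2)) = 27103/2 + √(264 + ((7 - 1*(-1)) - 1*(-8)*(-2))) = 27103/2 + √(264 + ((7 + 1) + 8*(-2))) = 27103/2 + √(264 + (8 - 16)) = 27103/2 + √(264 - 8) = 27103/2 + √256 = 27103/2 + 16 = 27135/2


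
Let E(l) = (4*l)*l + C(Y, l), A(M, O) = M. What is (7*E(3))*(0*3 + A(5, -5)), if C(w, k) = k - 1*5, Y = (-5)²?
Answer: 1190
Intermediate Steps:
Y = 25
C(w, k) = -5 + k (C(w, k) = k - 5 = -5 + k)
E(l) = -5 + l + 4*l² (E(l) = (4*l)*l + (-5 + l) = 4*l² + (-5 + l) = -5 + l + 4*l²)
(7*E(3))*(0*3 + A(5, -5)) = (7*(-5 + 3 + 4*3²))*(0*3 + 5) = (7*(-5 + 3 + 4*9))*(0 + 5) = (7*(-5 + 3 + 36))*5 = (7*34)*5 = 238*5 = 1190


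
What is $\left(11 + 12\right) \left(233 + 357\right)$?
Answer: $13570$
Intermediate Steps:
$\left(11 + 12\right) \left(233 + 357\right) = 23 \cdot 590 = 13570$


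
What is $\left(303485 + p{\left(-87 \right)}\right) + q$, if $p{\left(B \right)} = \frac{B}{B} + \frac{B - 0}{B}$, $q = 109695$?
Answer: $413182$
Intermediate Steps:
$p{\left(B \right)} = 2$ ($p{\left(B \right)} = 1 + \frac{B + 0}{B} = 1 + \frac{B}{B} = 1 + 1 = 2$)
$\left(303485 + p{\left(-87 \right)}\right) + q = \left(303485 + 2\right) + 109695 = 303487 + 109695 = 413182$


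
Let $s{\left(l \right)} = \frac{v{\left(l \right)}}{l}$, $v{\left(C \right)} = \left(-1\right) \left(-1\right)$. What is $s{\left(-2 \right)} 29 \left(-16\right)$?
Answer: $232$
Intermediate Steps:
$v{\left(C \right)} = 1$
$s{\left(l \right)} = \frac{1}{l}$ ($s{\left(l \right)} = 1 \frac{1}{l} = \frac{1}{l}$)
$s{\left(-2 \right)} 29 \left(-16\right) = \frac{1}{-2} \cdot 29 \left(-16\right) = \left(- \frac{1}{2}\right) 29 \left(-16\right) = \left(- \frac{29}{2}\right) \left(-16\right) = 232$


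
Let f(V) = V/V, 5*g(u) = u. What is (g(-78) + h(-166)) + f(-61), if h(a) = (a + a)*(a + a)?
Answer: 551047/5 ≈ 1.1021e+5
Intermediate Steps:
g(u) = u/5
f(V) = 1
h(a) = 4*a² (h(a) = (2*a)*(2*a) = 4*a²)
(g(-78) + h(-166)) + f(-61) = ((⅕)*(-78) + 4*(-166)²) + 1 = (-78/5 + 4*27556) + 1 = (-78/5 + 110224) + 1 = 551042/5 + 1 = 551047/5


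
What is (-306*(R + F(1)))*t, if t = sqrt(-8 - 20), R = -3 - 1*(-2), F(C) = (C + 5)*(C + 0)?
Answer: -3060*I*sqrt(7) ≈ -8096.0*I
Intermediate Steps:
F(C) = C*(5 + C) (F(C) = (5 + C)*C = C*(5 + C))
R = -1 (R = -3 + 2 = -1)
t = 2*I*sqrt(7) (t = sqrt(-28) = 2*I*sqrt(7) ≈ 5.2915*I)
(-306*(R + F(1)))*t = (-306*(-1 + 1*(5 + 1)))*(2*I*sqrt(7)) = (-306*(-1 + 1*6))*(2*I*sqrt(7)) = (-306*(-1 + 6))*(2*I*sqrt(7)) = (-306*5)*(2*I*sqrt(7)) = (-51*30)*(2*I*sqrt(7)) = -3060*I*sqrt(7)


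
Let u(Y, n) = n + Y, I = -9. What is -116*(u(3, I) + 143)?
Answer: -15892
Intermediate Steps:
u(Y, n) = Y + n
-116*(u(3, I) + 143) = -116*((3 - 9) + 143) = -116*(-6 + 143) = -116*137 = -15892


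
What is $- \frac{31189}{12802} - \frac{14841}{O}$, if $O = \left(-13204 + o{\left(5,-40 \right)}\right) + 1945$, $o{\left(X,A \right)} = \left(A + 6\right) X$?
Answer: $- \frac{166464599}{146314058} \approx -1.1377$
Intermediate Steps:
$o{\left(X,A \right)} = X \left(6 + A\right)$ ($o{\left(X,A \right)} = \left(6 + A\right) X = X \left(6 + A\right)$)
$O = -11429$ ($O = \left(-13204 + 5 \left(6 - 40\right)\right) + 1945 = \left(-13204 + 5 \left(-34\right)\right) + 1945 = \left(-13204 - 170\right) + 1945 = -13374 + 1945 = -11429$)
$- \frac{31189}{12802} - \frac{14841}{O} = - \frac{31189}{12802} - \frac{14841}{-11429} = \left(-31189\right) \frac{1}{12802} - - \frac{14841}{11429} = - \frac{31189}{12802} + \frac{14841}{11429} = - \frac{166464599}{146314058}$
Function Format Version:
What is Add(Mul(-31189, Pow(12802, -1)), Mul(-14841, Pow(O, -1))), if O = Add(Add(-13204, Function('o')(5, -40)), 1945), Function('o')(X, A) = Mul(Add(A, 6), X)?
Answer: Rational(-166464599, 146314058) ≈ -1.1377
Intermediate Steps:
Function('o')(X, A) = Mul(X, Add(6, A)) (Function('o')(X, A) = Mul(Add(6, A), X) = Mul(X, Add(6, A)))
O = -11429 (O = Add(Add(-13204, Mul(5, Add(6, -40))), 1945) = Add(Add(-13204, Mul(5, -34)), 1945) = Add(Add(-13204, -170), 1945) = Add(-13374, 1945) = -11429)
Add(Mul(-31189, Pow(12802, -1)), Mul(-14841, Pow(O, -1))) = Add(Mul(-31189, Pow(12802, -1)), Mul(-14841, Pow(-11429, -1))) = Add(Mul(-31189, Rational(1, 12802)), Mul(-14841, Rational(-1, 11429))) = Add(Rational(-31189, 12802), Rational(14841, 11429)) = Rational(-166464599, 146314058)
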